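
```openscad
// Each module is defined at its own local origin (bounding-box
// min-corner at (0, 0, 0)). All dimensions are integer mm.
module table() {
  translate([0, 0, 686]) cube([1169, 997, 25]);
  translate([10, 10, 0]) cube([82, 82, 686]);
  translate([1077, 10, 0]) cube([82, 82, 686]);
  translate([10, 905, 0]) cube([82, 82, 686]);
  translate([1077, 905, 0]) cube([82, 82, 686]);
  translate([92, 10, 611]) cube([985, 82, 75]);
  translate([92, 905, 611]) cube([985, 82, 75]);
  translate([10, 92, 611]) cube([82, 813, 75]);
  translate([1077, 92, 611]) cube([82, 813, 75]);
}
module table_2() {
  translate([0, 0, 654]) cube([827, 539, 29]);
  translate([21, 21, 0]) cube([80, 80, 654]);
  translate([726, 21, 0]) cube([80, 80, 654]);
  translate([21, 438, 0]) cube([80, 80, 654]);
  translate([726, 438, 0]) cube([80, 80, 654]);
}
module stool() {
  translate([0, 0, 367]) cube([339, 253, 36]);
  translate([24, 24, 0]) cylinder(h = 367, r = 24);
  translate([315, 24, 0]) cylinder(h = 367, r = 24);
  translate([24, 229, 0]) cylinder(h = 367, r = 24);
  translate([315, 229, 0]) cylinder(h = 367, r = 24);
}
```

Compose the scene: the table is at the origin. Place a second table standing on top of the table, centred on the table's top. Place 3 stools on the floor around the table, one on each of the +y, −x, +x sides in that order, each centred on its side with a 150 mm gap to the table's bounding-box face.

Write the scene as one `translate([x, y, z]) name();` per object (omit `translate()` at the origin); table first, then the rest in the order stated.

table();
translate([171, 229, 711]) table_2();
translate([415, 1147, 0]) stool();
translate([-489, 372, 0]) stool();
translate([1319, 372, 0]) stool();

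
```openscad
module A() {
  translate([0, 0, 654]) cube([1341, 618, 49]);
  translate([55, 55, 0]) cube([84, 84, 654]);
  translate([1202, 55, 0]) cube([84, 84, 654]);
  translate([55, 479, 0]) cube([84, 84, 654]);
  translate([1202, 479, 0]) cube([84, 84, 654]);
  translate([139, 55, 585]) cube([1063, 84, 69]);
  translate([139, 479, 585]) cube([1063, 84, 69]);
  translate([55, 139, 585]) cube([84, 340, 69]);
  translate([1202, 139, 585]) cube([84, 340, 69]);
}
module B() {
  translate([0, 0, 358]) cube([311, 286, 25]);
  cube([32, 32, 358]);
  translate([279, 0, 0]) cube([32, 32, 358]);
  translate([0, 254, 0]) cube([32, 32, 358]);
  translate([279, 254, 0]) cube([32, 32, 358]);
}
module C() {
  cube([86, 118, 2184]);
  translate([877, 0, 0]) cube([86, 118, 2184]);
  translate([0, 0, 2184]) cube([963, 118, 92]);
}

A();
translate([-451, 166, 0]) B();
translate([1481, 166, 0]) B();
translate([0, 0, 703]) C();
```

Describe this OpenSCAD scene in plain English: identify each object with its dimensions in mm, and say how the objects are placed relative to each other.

A is a table: top 1341 mm (x) × 618 mm (y), 49 mm thick, upper face at z = 703 mm, on four 84×84 mm square legs, each inset 55 mm from the nearest pair of top edges, running from z = 0 to the bottom of the top. Four apron rails, 84 mm thick and 69 mm tall, run between adjacent legs with their top edges flush with the underside of the top and their outer faces flush with the legs' outer faces.

B is a four-legged stool. The seat is 311×286 mm, 25 mm thick, top at z = 383 mm. It stands on four square legs, each 32×32 mm in cross-section, from z = 0 to the seat underside, each flush with a corner of the seat.

C is a rectangular door frame: two vertical jambs of 86×118 mm section, 2184 mm tall, with a clear opening 791 mm wide between their inner faces. A header 92 mm tall and 118 mm deep lies on top of the jambs and spans the full outside width.

Two stools sit around the table at the −x, +x sides. The door frame is on top of the table.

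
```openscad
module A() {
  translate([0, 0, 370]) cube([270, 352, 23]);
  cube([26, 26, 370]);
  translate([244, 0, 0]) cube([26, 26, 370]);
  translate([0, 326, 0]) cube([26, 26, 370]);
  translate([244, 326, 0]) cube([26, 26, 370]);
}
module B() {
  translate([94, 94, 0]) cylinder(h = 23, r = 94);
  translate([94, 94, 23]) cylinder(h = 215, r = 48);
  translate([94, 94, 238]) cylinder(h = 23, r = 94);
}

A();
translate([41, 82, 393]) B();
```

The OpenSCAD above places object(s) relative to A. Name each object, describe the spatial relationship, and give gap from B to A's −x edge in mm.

A is a stool. B is a spool. The spool is on top of the stool, centred. The gap from the spool to the stool's −x edge is 41 mm.

The spool's min-x is at 41; the stool's min-x is 0; gap = 41 mm.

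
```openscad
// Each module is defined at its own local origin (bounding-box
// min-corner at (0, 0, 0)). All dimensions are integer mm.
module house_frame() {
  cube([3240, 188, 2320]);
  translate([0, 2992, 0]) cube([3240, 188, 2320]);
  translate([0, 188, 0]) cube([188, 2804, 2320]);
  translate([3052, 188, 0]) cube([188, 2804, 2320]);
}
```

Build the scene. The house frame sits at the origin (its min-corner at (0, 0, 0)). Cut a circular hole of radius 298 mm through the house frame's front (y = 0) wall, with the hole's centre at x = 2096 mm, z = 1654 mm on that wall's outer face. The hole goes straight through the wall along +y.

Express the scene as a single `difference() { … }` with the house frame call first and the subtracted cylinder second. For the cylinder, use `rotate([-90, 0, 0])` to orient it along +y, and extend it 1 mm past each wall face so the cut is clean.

difference() {
  house_frame();
  translate([2096, -1, 1654]) rotate([-90, 0, 0]) cylinder(h = 190, r = 298);
}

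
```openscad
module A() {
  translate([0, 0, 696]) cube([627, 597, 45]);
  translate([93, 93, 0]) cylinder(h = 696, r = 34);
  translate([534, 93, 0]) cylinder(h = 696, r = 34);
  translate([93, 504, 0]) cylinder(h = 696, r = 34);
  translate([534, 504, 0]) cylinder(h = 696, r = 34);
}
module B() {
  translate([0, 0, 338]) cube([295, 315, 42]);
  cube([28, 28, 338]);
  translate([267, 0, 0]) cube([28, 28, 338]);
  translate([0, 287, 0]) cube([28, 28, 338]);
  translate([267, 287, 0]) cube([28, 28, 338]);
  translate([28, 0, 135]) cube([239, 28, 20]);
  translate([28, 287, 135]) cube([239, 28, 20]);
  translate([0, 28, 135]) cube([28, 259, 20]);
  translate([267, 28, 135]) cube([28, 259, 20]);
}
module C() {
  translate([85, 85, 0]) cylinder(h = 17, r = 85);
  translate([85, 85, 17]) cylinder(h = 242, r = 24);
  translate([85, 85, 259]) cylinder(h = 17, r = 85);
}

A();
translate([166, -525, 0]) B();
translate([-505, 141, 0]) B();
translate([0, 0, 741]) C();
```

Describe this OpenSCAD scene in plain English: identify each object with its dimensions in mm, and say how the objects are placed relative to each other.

A is a rectangular dining table. The top is 627×597×45 mm with its upper surface at z = 741 mm. It stands on four round legs of 68 mm diameter, each leg's bounding box inset 59 mm from the nearest pair of top edges, running from the floor to the underside of the top.

B is a four-legged stool. The seat is a 295×315×42 mm slab whose top surface is at z = 380 mm; four square legs, each 28×28 mm in cross-section, run from the floor (z = 0) to the underside of the seat, each flush with a corner of the seat. Four stretchers, 28 mm wide and 20 mm tall, connect adjacent legs with their undersides at z = 135 mm, each running between the inner faces of the legs it joins and aligned with the legs' outer faces on the other axis.

C is a spool: two coaxial disc flanges of radius 85 mm and thickness 17 mm, joined by a core cylinder of radius 24 mm and height 242 mm. The lower flange rests on z = 0 and the three cylinders share a vertical axis.

Two stools sit around the table at the −y, −x sides. The spool is on top of the table.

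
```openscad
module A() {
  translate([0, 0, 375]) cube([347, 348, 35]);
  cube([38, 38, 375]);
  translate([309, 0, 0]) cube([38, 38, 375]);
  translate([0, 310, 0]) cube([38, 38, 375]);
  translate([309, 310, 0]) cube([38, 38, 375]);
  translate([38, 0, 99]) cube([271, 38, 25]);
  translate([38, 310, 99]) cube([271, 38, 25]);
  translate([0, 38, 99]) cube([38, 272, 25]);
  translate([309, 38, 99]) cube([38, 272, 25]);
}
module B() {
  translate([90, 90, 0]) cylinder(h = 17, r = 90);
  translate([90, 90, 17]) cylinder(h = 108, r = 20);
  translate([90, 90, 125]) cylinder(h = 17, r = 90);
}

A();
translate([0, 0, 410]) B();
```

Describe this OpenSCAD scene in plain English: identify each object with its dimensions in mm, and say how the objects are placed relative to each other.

A is a four-legged stool. The seat is 347×348 mm, 35 mm thick, top at z = 410 mm. It stands on four square legs, each 38×38 mm in cross-section, from z = 0 to the seat underside, each flush with a corner of the seat. Four stretchers, 38 mm wide and 25 mm tall, connect adjacent legs with their undersides at z = 99 mm, each running between the inner faces of the legs it joins and aligned with the legs' outer faces on the other axis.

B is a spool: two coaxial disc flanges of radius 90 mm and thickness 17 mm, joined by a core cylinder of radius 20 mm and height 108 mm. The lower flange rests on z = 0 and the three cylinders share a vertical axis.

The spool is on top of the stool.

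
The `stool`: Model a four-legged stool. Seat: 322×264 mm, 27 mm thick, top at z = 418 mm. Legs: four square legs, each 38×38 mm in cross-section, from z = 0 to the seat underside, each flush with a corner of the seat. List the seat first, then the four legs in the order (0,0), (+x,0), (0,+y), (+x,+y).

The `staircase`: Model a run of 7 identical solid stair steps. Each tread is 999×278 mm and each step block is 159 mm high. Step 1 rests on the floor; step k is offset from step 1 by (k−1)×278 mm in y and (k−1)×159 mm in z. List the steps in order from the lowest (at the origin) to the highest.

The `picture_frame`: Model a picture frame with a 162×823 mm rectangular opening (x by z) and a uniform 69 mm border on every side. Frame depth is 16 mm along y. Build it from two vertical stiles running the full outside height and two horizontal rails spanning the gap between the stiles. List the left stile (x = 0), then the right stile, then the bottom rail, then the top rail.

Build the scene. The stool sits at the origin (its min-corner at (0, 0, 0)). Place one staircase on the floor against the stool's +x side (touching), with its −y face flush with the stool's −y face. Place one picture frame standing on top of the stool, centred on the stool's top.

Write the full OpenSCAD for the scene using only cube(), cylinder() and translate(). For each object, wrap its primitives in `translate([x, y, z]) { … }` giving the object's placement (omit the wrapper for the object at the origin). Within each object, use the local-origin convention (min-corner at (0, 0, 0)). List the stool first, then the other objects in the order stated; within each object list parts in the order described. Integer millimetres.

translate([0, 0, 391]) cube([322, 264, 27]);
cube([38, 38, 391]);
translate([284, 0, 0]) cube([38, 38, 391]);
translate([0, 226, 0]) cube([38, 38, 391]);
translate([284, 226, 0]) cube([38, 38, 391]);
translate([322, 0, 0]) {
  cube([999, 278, 159]);
  translate([0, 278, 159]) cube([999, 278, 159]);
  translate([0, 556, 318]) cube([999, 278, 159]);
  translate([0, 834, 477]) cube([999, 278, 159]);
  translate([0, 1112, 636]) cube([999, 278, 159]);
  translate([0, 1390, 795]) cube([999, 278, 159]);
  translate([0, 1668, 954]) cube([999, 278, 159]);
}
translate([11, 124, 418]) {
  cube([69, 16, 961]);
  translate([231, 0, 0]) cube([69, 16, 961]);
  translate([69, 0, 0]) cube([162, 16, 69]);
  translate([69, 0, 892]) cube([162, 16, 69]);
}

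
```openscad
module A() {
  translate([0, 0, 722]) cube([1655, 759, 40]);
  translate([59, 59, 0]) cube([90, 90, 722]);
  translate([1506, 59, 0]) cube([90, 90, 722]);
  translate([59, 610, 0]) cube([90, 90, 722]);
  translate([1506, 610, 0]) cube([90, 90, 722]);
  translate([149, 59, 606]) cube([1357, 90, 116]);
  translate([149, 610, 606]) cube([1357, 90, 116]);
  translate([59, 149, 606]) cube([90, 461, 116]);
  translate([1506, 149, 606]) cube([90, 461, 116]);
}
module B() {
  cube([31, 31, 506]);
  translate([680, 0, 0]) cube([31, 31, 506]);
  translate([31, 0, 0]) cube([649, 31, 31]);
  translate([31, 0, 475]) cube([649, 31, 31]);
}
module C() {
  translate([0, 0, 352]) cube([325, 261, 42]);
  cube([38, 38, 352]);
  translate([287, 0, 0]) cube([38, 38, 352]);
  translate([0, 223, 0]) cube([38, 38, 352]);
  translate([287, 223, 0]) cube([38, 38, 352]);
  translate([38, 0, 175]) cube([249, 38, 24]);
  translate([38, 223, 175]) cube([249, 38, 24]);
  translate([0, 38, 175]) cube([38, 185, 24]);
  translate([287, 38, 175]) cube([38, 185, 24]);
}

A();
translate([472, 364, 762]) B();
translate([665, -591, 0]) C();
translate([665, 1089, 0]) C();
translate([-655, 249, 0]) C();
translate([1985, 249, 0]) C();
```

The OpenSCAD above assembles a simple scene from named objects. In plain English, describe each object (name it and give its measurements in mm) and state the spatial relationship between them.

A is a rectangular dining table. The top is 1655×759×40 mm with its upper surface at z = 762 mm. It stands on four 90×90 mm square legs, each inset 59 mm from the nearest pair of top edges, running from the floor to the underside of the top. Four apron rails, 90 mm thick and 116 mm tall, run between adjacent legs with their top edges flush with the underside of the top and their outer faces flush with the legs' outer faces.

B is a rectangular picture frame lying in the x–z plane (depth along y). The opening is 649 mm wide (x) by 444 mm tall (z), surrounded by a border 31 mm wide on all four sides. The frame is 31 mm deep and is made of two full-height vertical stiles with two horizontal rails fitted between them.

C is a four-legged stool. The seat is 325×261 mm, 42 mm thick, top at z = 394 mm. It stands on four square legs, each 38×38 mm in cross-section, from z = 0 to the seat underside, each flush with a corner of the seat. Four stretchers, 38 mm wide and 24 mm tall, connect adjacent legs with their undersides at z = 175 mm, each running between the inner faces of the legs it joins and aligned with the legs' outer faces on the other axis.

The picture frame is on top of the table, centred. Four stools sit around the table at the −y, +y, −x, +x sides.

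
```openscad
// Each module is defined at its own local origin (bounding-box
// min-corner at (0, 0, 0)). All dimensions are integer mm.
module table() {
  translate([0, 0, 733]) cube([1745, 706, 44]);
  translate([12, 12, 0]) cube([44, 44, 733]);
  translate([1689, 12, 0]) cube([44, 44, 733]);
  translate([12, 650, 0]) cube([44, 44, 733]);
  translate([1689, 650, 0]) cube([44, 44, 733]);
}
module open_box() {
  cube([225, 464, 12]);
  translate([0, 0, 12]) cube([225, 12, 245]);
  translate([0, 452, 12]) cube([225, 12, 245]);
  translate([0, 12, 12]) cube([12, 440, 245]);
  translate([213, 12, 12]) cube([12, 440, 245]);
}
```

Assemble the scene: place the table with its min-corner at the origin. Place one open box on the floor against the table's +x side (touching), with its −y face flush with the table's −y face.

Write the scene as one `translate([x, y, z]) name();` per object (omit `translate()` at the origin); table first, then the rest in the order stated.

table();
translate([1745, 0, 0]) open_box();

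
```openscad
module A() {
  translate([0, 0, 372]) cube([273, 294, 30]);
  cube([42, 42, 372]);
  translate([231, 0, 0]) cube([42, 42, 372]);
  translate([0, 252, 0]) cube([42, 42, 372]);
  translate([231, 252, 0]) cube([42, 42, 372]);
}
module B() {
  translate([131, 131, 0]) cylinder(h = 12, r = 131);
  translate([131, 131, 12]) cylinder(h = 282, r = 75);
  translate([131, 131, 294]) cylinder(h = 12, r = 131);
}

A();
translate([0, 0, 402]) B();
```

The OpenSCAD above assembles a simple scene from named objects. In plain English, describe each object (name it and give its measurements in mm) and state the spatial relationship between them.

A is a four-legged stool. The seat is 273×294 mm, 30 mm thick, top at z = 402 mm. It stands on four square legs, each 42×42 mm in cross-section, from z = 0 to the seat underside, each flush with a corner of the seat.

B is a spool: two coaxial disc flanges of radius 131 mm and thickness 12 mm, joined by a core cylinder of radius 75 mm and height 282 mm. The lower flange rests on z = 0 and the three cylinders share a vertical axis.

The spool is on top of the stool.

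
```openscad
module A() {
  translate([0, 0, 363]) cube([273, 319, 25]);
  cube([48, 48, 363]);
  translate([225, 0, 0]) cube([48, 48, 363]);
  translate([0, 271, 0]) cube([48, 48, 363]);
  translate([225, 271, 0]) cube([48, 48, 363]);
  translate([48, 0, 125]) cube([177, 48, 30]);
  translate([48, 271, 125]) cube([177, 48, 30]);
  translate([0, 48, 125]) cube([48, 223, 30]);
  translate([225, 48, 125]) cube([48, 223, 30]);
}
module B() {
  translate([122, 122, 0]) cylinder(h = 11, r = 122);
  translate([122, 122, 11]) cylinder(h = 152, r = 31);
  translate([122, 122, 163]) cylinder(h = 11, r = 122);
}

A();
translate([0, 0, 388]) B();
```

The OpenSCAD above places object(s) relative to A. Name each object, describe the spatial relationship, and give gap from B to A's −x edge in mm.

A is a stool. B is a spool. The spool is on top of the stool. The gap from the spool to the stool's −x edge is 0 mm.

The spool's min-x is at 0; the stool's min-x is 0; gap = 0 mm.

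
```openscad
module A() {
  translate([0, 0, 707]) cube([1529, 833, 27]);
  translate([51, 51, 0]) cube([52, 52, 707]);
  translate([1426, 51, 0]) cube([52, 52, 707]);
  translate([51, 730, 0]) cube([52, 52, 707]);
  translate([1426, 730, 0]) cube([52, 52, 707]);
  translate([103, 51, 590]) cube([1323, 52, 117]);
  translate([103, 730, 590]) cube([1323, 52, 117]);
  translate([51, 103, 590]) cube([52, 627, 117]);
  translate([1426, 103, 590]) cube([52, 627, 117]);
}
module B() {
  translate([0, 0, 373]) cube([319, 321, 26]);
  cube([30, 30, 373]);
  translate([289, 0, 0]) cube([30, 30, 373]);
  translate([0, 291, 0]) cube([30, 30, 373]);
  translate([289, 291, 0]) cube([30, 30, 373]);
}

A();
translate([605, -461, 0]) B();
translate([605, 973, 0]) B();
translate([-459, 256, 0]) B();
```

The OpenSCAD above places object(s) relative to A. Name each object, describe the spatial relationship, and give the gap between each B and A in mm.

A is a table. B is a stool. Three stools sit around the table at the −y, +y, −x sides. The gap between each stool and the table is 140 mm.

Each stool's nearest face is 140 mm from the table's bounding box.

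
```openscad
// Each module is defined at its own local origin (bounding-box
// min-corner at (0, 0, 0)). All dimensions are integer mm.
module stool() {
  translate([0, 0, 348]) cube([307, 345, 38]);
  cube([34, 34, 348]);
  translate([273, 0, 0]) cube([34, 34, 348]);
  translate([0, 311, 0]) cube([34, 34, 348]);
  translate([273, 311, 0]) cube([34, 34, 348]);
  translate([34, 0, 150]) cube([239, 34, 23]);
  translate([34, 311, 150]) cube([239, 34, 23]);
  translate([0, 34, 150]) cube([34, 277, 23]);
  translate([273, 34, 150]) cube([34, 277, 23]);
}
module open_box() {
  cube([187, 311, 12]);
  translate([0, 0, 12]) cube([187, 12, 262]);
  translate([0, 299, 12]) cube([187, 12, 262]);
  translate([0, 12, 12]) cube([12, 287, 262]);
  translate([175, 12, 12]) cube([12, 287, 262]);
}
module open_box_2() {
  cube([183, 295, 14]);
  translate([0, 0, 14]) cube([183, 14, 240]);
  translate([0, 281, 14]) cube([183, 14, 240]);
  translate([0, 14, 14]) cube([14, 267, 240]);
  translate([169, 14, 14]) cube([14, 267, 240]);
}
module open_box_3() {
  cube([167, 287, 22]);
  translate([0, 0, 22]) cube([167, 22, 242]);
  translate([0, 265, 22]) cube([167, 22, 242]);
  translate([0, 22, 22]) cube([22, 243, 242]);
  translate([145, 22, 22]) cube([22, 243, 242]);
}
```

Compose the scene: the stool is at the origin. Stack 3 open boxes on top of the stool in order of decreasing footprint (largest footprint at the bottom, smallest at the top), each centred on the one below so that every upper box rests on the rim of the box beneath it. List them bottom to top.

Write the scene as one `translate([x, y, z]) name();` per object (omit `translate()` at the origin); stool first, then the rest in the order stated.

stool();
translate([60, 17, 386]) open_box();
translate([62, 25, 660]) open_box_2();
translate([70, 29, 914]) open_box_3();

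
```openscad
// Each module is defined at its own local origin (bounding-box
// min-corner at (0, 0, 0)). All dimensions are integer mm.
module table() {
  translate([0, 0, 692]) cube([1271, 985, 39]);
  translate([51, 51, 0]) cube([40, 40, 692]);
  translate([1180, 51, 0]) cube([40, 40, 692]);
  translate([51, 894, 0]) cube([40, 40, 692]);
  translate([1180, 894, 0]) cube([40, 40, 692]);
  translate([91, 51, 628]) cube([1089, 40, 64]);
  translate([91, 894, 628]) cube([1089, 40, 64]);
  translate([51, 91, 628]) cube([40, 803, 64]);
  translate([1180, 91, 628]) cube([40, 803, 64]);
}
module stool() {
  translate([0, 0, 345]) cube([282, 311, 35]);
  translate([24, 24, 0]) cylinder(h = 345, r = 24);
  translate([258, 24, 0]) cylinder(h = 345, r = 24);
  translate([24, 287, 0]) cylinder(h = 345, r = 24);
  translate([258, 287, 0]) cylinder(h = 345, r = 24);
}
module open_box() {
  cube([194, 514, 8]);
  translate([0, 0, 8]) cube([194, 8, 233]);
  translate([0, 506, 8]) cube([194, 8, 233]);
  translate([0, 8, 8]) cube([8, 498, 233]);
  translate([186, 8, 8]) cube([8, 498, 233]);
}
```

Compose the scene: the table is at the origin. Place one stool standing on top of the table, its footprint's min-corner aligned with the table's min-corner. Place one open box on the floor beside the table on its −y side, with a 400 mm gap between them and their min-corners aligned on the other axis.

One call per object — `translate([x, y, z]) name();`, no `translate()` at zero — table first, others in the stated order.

table();
translate([0, 0, 731]) stool();
translate([0, -914, 0]) open_box();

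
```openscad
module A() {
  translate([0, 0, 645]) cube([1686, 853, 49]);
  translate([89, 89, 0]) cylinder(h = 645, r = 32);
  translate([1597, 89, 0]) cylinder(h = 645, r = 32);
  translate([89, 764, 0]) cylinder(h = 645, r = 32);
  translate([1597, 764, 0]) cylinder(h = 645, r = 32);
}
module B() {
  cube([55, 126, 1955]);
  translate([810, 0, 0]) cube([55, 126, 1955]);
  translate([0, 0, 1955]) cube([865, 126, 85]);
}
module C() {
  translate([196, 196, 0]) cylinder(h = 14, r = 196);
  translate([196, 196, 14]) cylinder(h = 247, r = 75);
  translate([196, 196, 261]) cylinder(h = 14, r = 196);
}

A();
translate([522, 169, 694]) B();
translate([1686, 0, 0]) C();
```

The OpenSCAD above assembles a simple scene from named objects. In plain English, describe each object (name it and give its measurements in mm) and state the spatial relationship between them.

A is a rectangular dining table. The top is 1686×853×49 mm with its upper surface at z = 694 mm. It stands on four round legs of 64 mm diameter, each leg's bounding box inset 57 mm from the nearest pair of top edges, running from the floor to the underside of the top.

B is a rectangular door frame: two vertical jambs of 55×126 mm section, 1955 mm tall, with a clear opening 755 mm wide between their inner faces. A header 85 mm tall and 126 mm deep lies on top of the jambs and spans the full outside width.

C is a spool: two coaxial disc flanges of radius 196 mm and thickness 14 mm, joined by a core cylinder of radius 75 mm and height 247 mm. The lower flange rests on z = 0 and the three cylinders share a vertical axis.

The door frame is on top of the table. The spool is against the table's +x side, with their −y faces flush.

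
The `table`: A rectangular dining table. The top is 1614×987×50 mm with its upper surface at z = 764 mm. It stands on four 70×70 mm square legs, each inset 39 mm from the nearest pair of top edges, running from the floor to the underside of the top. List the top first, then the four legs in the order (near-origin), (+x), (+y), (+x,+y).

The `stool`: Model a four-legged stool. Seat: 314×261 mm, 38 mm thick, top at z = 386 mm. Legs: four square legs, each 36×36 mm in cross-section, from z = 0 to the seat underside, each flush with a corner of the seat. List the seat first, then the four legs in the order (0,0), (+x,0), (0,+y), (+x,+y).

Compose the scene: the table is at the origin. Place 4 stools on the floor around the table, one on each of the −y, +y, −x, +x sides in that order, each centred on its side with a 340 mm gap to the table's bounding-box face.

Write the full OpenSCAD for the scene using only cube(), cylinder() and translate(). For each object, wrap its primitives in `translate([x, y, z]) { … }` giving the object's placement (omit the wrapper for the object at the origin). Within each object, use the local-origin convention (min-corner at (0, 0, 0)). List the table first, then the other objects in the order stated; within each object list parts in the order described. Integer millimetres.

translate([0, 0, 714]) cube([1614, 987, 50]);
translate([39, 39, 0]) cube([70, 70, 714]);
translate([1505, 39, 0]) cube([70, 70, 714]);
translate([39, 878, 0]) cube([70, 70, 714]);
translate([1505, 878, 0]) cube([70, 70, 714]);
translate([650, -601, 0]) {
  translate([0, 0, 348]) cube([314, 261, 38]);
  cube([36, 36, 348]);
  translate([278, 0, 0]) cube([36, 36, 348]);
  translate([0, 225, 0]) cube([36, 36, 348]);
  translate([278, 225, 0]) cube([36, 36, 348]);
}
translate([650, 1327, 0]) {
  translate([0, 0, 348]) cube([314, 261, 38]);
  cube([36, 36, 348]);
  translate([278, 0, 0]) cube([36, 36, 348]);
  translate([0, 225, 0]) cube([36, 36, 348]);
  translate([278, 225, 0]) cube([36, 36, 348]);
}
translate([-654, 363, 0]) {
  translate([0, 0, 348]) cube([314, 261, 38]);
  cube([36, 36, 348]);
  translate([278, 0, 0]) cube([36, 36, 348]);
  translate([0, 225, 0]) cube([36, 36, 348]);
  translate([278, 225, 0]) cube([36, 36, 348]);
}
translate([1954, 363, 0]) {
  translate([0, 0, 348]) cube([314, 261, 38]);
  cube([36, 36, 348]);
  translate([278, 0, 0]) cube([36, 36, 348]);
  translate([0, 225, 0]) cube([36, 36, 348]);
  translate([278, 225, 0]) cube([36, 36, 348]);
}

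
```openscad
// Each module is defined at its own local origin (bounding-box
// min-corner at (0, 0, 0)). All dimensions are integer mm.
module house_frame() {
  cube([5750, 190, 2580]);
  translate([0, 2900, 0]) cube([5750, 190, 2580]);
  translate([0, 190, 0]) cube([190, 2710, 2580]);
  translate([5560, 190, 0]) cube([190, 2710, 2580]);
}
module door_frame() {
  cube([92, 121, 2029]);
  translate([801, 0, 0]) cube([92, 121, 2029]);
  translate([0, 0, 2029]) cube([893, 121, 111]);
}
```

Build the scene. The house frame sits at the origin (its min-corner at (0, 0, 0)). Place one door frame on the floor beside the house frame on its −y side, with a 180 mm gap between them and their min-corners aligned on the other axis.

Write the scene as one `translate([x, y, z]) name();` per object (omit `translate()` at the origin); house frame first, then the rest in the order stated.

house_frame();
translate([0, -301, 0]) door_frame();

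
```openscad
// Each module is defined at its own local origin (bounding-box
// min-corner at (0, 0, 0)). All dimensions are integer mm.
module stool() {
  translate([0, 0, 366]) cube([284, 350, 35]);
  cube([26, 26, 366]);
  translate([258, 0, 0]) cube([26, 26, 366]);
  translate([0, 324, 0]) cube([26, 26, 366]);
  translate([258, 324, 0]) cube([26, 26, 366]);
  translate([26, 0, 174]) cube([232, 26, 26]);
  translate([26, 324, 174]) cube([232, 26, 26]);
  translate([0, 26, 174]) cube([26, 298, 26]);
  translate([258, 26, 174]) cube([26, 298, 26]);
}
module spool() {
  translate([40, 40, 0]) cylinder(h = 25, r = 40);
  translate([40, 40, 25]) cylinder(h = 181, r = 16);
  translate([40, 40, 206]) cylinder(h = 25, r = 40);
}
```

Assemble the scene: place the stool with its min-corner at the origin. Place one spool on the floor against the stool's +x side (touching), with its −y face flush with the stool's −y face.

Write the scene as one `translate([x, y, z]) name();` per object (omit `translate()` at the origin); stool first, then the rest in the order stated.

stool();
translate([284, 0, 0]) spool();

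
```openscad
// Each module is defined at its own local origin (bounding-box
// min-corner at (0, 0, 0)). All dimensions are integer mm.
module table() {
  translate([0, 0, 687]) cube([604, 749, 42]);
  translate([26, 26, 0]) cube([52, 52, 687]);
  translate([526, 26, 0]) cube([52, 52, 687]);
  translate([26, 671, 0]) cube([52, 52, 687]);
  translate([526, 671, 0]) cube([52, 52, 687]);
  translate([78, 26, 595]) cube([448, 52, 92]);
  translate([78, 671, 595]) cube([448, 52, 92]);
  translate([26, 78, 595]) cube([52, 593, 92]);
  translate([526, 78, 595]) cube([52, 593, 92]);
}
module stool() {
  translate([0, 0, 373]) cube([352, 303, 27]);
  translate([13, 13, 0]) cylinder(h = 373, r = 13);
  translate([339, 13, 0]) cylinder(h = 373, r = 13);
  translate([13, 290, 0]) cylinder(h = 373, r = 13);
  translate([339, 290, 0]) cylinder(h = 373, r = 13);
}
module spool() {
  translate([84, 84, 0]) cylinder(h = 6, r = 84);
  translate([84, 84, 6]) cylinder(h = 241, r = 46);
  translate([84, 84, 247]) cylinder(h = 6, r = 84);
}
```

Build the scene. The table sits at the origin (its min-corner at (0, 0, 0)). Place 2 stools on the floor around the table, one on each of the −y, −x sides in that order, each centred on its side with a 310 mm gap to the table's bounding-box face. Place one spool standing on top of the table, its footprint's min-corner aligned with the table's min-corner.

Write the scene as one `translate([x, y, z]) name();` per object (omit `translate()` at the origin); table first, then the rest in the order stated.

table();
translate([126, -613, 0]) stool();
translate([-662, 223, 0]) stool();
translate([0, 0, 729]) spool();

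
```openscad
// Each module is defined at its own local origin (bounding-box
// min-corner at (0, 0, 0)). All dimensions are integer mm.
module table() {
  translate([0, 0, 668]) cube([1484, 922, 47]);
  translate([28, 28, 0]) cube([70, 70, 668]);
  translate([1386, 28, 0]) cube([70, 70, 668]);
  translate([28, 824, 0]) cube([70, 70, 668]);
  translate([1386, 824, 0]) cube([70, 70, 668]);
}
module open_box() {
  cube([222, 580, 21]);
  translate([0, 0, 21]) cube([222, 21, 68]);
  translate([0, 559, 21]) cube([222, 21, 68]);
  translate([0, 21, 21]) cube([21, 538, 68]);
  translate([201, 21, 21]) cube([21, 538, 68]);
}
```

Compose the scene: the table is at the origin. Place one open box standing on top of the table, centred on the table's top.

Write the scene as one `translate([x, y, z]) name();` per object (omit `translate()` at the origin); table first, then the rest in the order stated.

table();
translate([631, 171, 715]) open_box();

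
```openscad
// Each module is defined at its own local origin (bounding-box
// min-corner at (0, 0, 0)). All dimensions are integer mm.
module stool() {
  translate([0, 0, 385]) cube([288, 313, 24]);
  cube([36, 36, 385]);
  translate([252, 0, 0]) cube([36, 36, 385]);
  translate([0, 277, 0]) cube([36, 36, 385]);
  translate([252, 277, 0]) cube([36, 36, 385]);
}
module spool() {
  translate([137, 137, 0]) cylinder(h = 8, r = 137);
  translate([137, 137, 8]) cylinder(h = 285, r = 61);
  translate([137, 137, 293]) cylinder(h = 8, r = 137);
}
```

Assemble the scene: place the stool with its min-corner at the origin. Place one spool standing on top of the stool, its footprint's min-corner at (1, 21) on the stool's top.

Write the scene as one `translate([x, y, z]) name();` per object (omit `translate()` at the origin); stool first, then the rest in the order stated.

stool();
translate([1, 21, 409]) spool();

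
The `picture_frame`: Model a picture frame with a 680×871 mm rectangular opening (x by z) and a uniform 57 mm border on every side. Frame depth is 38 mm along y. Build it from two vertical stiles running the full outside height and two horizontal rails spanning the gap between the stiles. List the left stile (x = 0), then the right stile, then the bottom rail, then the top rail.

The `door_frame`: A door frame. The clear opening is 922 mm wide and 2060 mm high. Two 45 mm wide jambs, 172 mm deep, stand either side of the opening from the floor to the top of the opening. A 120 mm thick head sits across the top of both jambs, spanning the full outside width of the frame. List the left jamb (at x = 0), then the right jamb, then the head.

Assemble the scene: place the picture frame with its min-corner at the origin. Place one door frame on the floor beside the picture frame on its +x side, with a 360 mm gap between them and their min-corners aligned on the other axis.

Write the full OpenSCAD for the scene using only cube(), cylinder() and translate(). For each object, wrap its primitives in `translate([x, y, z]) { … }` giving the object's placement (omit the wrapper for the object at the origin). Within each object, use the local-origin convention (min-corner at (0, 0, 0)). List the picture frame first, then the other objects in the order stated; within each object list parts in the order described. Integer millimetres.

cube([57, 38, 985]);
translate([737, 0, 0]) cube([57, 38, 985]);
translate([57, 0, 0]) cube([680, 38, 57]);
translate([57, 0, 928]) cube([680, 38, 57]);
translate([1154, 0, 0]) {
  cube([45, 172, 2060]);
  translate([967, 0, 0]) cube([45, 172, 2060]);
  translate([0, 0, 2060]) cube([1012, 172, 120]);
}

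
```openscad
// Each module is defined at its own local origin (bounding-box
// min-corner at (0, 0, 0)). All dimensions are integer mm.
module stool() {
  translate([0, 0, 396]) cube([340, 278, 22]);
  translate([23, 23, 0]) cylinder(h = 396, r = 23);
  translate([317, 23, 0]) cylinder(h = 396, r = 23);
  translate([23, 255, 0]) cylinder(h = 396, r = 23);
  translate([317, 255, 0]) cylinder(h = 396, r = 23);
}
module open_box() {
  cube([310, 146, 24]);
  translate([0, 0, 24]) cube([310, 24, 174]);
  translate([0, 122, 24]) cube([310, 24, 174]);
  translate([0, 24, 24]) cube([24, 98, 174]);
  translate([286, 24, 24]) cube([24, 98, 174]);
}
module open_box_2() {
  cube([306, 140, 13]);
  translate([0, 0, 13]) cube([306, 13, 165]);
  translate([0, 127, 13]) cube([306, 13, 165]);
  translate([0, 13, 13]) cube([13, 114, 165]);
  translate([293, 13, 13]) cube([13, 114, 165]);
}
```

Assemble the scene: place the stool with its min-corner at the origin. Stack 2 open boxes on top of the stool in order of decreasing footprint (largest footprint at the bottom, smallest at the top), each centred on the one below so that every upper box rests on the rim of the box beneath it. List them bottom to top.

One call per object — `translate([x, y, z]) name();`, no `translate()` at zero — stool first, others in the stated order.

stool();
translate([15, 66, 418]) open_box();
translate([17, 69, 616]) open_box_2();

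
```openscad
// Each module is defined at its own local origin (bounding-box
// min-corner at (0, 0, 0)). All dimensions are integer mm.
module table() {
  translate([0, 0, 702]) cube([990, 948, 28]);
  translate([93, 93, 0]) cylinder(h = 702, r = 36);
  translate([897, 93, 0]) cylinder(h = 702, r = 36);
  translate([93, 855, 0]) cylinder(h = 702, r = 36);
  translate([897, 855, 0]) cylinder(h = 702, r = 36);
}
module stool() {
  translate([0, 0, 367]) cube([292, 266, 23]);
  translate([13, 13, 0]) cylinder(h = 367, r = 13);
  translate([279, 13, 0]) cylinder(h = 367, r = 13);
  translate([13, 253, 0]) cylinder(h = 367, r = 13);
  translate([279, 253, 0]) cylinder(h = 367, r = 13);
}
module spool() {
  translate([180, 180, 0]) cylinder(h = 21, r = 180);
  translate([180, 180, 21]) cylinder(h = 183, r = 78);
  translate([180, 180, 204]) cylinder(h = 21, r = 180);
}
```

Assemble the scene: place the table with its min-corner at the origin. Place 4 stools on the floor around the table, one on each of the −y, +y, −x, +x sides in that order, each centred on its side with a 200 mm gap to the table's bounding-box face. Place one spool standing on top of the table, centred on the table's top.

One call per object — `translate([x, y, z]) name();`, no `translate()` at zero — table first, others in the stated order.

table();
translate([349, -466, 0]) stool();
translate([349, 1148, 0]) stool();
translate([-492, 341, 0]) stool();
translate([1190, 341, 0]) stool();
translate([315, 294, 730]) spool();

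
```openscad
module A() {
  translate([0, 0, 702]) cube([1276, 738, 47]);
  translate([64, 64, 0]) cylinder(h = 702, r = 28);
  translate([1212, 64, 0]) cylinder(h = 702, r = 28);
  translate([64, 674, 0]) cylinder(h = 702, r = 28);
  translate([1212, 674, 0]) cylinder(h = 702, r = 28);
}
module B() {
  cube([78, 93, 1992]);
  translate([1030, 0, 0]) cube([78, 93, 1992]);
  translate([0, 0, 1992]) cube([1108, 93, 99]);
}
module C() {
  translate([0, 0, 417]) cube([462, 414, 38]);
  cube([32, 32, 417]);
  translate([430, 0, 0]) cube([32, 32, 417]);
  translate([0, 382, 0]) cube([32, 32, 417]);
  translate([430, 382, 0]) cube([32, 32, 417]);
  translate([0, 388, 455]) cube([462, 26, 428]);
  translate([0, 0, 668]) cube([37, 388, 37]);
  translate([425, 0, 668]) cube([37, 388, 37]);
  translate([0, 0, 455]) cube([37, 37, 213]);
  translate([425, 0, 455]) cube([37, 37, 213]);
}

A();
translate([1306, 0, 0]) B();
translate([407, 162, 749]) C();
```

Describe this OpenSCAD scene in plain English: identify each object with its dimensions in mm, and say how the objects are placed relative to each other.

A is a table: top 1276 mm (x) × 738 mm (y), 47 mm thick, upper face at z = 749 mm, on four round legs of 56 mm diameter, each leg's bounding box inset 36 mm from the nearest pair of top edges, running from z = 0 to the bottom of the top.

B is a door frame. The clear opening is 952 mm wide and 1992 mm high. Two 78 mm wide jambs, 93 mm deep, stand either side of the opening from the floor to the top of the opening. A 99 mm thick head sits across the top of both jambs, spanning the full outside width of the frame.

C is a chair: 462×414 mm seat, 38 mm thick, top at z = 455 mm, on four 32 mm square corner legs flush with the seat edges. A 26 mm thick backrest slab spans the full seat width, extending 428 mm above the seat top, its back face flush with the seat's +y edge. Two armrests of 37×37 mm section run along each side from the seat's front edge to the front of the backrest, top faces 250 mm above the seat top and outer faces flush with the seat's x-edges; a 37×37 mm post under the front of each armrest stands on the seat at the front corner.

The door frame is on the floor beside the table on its +x side. The chair is on top of the table, centred.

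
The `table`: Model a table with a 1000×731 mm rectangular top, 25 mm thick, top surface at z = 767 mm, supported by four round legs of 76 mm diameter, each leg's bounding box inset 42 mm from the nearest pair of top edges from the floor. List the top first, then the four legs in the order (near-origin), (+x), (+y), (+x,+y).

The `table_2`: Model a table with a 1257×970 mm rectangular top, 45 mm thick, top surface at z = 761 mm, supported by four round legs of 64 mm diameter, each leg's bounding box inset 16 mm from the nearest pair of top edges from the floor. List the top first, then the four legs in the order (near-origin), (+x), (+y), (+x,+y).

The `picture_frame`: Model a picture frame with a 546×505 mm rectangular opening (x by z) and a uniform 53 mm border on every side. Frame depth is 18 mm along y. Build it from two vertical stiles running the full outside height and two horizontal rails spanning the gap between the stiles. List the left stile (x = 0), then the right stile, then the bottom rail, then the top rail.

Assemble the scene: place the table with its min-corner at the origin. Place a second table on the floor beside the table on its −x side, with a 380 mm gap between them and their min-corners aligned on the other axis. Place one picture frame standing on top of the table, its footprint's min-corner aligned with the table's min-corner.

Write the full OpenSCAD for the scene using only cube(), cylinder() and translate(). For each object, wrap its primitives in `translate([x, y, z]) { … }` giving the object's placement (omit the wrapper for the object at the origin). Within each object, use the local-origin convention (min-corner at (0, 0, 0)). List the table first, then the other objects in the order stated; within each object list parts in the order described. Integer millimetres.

translate([0, 0, 742]) cube([1000, 731, 25]);
translate([80, 80, 0]) cylinder(h = 742, r = 38);
translate([920, 80, 0]) cylinder(h = 742, r = 38);
translate([80, 651, 0]) cylinder(h = 742, r = 38);
translate([920, 651, 0]) cylinder(h = 742, r = 38);
translate([-1637, 0, 0]) {
  translate([0, 0, 716]) cube([1257, 970, 45]);
  translate([48, 48, 0]) cylinder(h = 716, r = 32);
  translate([1209, 48, 0]) cylinder(h = 716, r = 32);
  translate([48, 922, 0]) cylinder(h = 716, r = 32);
  translate([1209, 922, 0]) cylinder(h = 716, r = 32);
}
translate([0, 0, 767]) {
  cube([53, 18, 611]);
  translate([599, 0, 0]) cube([53, 18, 611]);
  translate([53, 0, 0]) cube([546, 18, 53]);
  translate([53, 0, 558]) cube([546, 18, 53]);
}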